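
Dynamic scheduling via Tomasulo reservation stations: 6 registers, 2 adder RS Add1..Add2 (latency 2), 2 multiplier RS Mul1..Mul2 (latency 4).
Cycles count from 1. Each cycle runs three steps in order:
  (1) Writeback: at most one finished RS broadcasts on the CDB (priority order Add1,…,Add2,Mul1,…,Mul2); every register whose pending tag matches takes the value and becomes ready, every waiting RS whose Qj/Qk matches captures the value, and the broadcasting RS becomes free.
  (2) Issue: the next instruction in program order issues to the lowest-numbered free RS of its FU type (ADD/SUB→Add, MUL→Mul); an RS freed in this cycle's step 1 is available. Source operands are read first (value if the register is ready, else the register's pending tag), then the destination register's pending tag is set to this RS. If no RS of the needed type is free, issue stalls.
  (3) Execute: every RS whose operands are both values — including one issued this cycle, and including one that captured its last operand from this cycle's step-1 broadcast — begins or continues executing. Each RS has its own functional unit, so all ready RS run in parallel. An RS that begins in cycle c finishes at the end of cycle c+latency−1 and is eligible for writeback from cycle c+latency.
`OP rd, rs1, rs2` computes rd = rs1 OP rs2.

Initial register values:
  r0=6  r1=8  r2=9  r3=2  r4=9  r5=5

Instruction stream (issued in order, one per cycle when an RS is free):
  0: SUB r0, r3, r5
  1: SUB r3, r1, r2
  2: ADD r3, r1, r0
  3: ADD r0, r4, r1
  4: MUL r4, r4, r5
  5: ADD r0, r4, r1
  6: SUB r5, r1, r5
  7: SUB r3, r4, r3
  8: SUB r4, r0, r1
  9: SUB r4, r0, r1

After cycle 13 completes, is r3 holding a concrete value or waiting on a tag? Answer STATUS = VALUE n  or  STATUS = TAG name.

STATUS = VALUE 40

c1: issue SUB r0<-Add1 | r0:Add1,r1:8,r2:9,r3:2,r4:9,r5:5
c2: issue SUB r3<-Add2 | r0:Add1,r1:8,r2:9,r3:Add2,r4:9,r5:5
c3: CDB Add1=-3; issue ADD r3<-Add1 | r0:-3,r1:8,r2:9,r3:Add1,r4:9,r5:5
c4: CDB Add2=-1; issue ADD r0<-Add2 | r0:Add2,r1:8,r2:9,r3:Add1,r4:9,r5:5
c5: CDB Add1=5; issue MUL r4<-Mul1 | r0:Add2,r1:8,r2:9,r3:5,r4:Mul1,r5:5
c6: CDB Add2=17; issue ADD r0<-Add1 | r0:Add1,r1:8,r2:9,r3:5,r4:Mul1,r5:5
c7: issue SUB r5<-Add2 | r0:Add1,r1:8,r2:9,r3:5,r4:Mul1,r5:Add2
c8: stall | r0:Add1,r1:8,r2:9,r3:5,r4:Mul1,r5:Add2
c9: CDB Add2=3; issue SUB r3<-Add2 | r0:Add1,r1:8,r2:9,r3:Add2,r4:Mul1,r5:3
c10: CDB Mul1=45; stall | r0:Add1,r1:8,r2:9,r3:Add2,r4:45,r5:3
c11: stall | r0:Add1,r1:8,r2:9,r3:Add2,r4:45,r5:3
c12: CDB Add1=53; issue SUB r4<-Add1 | r0:53,r1:8,r2:9,r3:Add2,r4:Add1,r5:3
c13: CDB Add2=40; issue SUB r4<-Add2 | r0:53,r1:8,r2:9,r3:40,r4:Add2,r5:3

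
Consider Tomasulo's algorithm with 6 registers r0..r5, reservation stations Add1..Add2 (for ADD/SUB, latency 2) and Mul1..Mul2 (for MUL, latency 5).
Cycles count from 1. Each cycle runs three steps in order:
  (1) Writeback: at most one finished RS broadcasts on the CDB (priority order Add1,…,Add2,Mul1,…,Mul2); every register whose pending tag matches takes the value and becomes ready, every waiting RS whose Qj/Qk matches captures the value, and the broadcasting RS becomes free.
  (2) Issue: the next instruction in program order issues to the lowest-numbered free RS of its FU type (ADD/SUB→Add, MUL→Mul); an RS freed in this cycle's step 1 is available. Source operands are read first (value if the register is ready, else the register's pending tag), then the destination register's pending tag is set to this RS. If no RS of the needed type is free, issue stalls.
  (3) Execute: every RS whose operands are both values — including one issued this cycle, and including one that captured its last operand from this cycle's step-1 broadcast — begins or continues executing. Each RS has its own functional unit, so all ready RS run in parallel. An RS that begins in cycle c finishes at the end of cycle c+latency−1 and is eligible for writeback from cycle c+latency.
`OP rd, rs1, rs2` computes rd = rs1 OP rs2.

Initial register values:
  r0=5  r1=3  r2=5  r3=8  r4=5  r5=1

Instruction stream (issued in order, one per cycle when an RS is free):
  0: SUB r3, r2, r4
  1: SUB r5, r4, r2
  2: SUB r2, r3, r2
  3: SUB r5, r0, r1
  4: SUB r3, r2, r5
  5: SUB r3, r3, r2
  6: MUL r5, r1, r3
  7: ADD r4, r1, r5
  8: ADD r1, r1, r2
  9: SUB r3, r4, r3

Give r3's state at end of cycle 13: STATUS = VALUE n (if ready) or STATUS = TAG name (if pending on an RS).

STATUS = TAG Add2

cycle 1: issue SUB r3<-Add1 // r0:5,r1:3,r2:5,r3:Add1,r4:5,r5:1
cycle 2: issue SUB r5<-Add2 // r0:5,r1:3,r2:5,r3:Add1,r4:5,r5:Add2
cycle 3: CDB Add1=0; issue SUB r2<-Add1 // r0:5,r1:3,r2:Add1,r3:0,r4:5,r5:Add2
cycle 4: CDB Add2=0; issue SUB r5<-Add2 // r0:5,r1:3,r2:Add1,r3:0,r4:5,r5:Add2
cycle 5: CDB Add1=-5; issue SUB r3<-Add1 // r0:5,r1:3,r2:-5,r3:Add1,r4:5,r5:Add2
cycle 6: CDB Add2=2; issue SUB r3<-Add2 // r0:5,r1:3,r2:-5,r3:Add2,r4:5,r5:2
cycle 7: issue MUL r5<-Mul1 // r0:5,r1:3,r2:-5,r3:Add2,r4:5,r5:Mul1
cycle 8: CDB Add1=-7; issue ADD r4<-Add1 // r0:5,r1:3,r2:-5,r3:Add2,r4:Add1,r5:Mul1
cycle 9: stall // r0:5,r1:3,r2:-5,r3:Add2,r4:Add1,r5:Mul1
cycle 10: CDB Add2=-2; issue ADD r1<-Add2 // r0:5,r1:Add2,r2:-5,r3:-2,r4:Add1,r5:Mul1
cycle 11: stall // r0:5,r1:Add2,r2:-5,r3:-2,r4:Add1,r5:Mul1
cycle 12: CDB Add2=-2; issue SUB r3<-Add2 // r0:5,r1:-2,r2:-5,r3:Add2,r4:Add1,r5:Mul1
cycle 13: - // r0:5,r1:-2,r2:-5,r3:Add2,r4:Add1,r5:Mul1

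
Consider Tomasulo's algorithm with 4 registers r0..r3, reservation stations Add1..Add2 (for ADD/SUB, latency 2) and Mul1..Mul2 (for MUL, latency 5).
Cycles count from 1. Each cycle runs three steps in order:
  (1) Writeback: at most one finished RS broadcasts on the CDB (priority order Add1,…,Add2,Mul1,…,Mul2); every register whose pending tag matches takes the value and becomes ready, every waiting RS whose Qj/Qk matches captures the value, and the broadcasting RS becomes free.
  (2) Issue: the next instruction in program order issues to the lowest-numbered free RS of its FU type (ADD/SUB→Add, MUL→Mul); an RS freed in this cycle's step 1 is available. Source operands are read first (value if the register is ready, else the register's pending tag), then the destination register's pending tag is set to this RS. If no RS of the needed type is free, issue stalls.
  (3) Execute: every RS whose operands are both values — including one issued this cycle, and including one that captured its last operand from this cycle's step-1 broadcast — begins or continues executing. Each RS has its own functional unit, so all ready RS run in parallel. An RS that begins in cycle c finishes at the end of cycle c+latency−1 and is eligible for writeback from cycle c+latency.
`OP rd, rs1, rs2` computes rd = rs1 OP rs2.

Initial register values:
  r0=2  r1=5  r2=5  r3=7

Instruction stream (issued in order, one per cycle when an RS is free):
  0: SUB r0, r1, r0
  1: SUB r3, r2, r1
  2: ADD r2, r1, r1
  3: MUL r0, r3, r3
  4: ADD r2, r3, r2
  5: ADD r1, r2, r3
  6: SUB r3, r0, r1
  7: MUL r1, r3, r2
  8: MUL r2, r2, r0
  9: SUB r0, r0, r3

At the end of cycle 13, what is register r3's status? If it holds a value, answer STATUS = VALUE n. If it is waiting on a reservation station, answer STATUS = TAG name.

  c1: issue SUB r0<-Add1  regs: r0:Add1,r1:5,r2:5,r3:7
  c2: issue SUB r3<-Add2  regs: r0:Add1,r1:5,r2:5,r3:Add2
  c3: CDB Add1=3; issue ADD r2<-Add1  regs: r0:3,r1:5,r2:Add1,r3:Add2
  c4: CDB Add2=0; issue MUL r0<-Mul1  regs: r0:Mul1,r1:5,r2:Add1,r3:0
  c5: CDB Add1=10; issue ADD r2<-Add1  regs: r0:Mul1,r1:5,r2:Add1,r3:0
  c6: issue ADD r1<-Add2  regs: r0:Mul1,r1:Add2,r2:Add1,r3:0
  c7: CDB Add1=10; issue SUB r3<-Add1  regs: r0:Mul1,r1:Add2,r2:10,r3:Add1
  c8: issue MUL r1<-Mul2  regs: r0:Mul1,r1:Mul2,r2:10,r3:Add1
  c9: CDB Add2=10; stall  regs: r0:Mul1,r1:Mul2,r2:10,r3:Add1
  c10: CDB Mul1=0; issue MUL r2<-Mul1  regs: r0:0,r1:Mul2,r2:Mul1,r3:Add1
  c11: issue SUB r0<-Add2  regs: r0:Add2,r1:Mul2,r2:Mul1,r3:Add1
  c12: CDB Add1=-10  regs: r0:Add2,r1:Mul2,r2:Mul1,r3:-10
  c13: -  regs: r0:Add2,r1:Mul2,r2:Mul1,r3:-10

STATUS = VALUE -10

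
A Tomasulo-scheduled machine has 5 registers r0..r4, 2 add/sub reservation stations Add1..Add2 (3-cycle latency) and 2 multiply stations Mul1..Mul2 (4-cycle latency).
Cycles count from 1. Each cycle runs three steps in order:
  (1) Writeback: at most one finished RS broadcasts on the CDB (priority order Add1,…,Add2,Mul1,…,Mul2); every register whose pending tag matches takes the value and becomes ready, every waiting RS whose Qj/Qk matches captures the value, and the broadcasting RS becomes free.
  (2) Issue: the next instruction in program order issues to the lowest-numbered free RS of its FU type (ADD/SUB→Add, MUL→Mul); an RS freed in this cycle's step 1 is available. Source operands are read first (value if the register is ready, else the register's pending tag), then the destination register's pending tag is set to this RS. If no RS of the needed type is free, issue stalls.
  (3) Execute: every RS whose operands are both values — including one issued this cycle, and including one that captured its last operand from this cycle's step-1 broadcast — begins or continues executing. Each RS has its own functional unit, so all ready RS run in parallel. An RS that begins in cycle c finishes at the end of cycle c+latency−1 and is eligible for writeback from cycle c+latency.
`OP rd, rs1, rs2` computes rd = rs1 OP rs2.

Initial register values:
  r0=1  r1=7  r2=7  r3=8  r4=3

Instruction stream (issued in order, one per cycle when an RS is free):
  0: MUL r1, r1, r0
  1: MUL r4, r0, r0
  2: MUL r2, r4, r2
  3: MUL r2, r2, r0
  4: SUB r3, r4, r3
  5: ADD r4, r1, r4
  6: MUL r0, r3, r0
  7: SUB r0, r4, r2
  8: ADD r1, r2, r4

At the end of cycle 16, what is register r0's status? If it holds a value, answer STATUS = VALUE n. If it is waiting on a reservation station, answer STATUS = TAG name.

STATUS = TAG Add1

  c1: issue MUL r1<-Mul1  regs: r0:1,r1:Mul1,r2:7,r3:8,r4:3
  c2: issue MUL r4<-Mul2  regs: r0:1,r1:Mul1,r2:7,r3:8,r4:Mul2
  c3: stall  regs: r0:1,r1:Mul1,r2:7,r3:8,r4:Mul2
  c4: stall  regs: r0:1,r1:Mul1,r2:7,r3:8,r4:Mul2
  c5: CDB Mul1=7; issue MUL r2<-Mul1  regs: r0:1,r1:7,r2:Mul1,r3:8,r4:Mul2
  c6: CDB Mul2=1; issue MUL r2<-Mul2  regs: r0:1,r1:7,r2:Mul2,r3:8,r4:1
  c7: issue SUB r3<-Add1  regs: r0:1,r1:7,r2:Mul2,r3:Add1,r4:1
  c8: issue ADD r4<-Add2  regs: r0:1,r1:7,r2:Mul2,r3:Add1,r4:Add2
  c9: stall  regs: r0:1,r1:7,r2:Mul2,r3:Add1,r4:Add2
  c10: CDB Add1=-7; stall  regs: r0:1,r1:7,r2:Mul2,r3:-7,r4:Add2
  c11: CDB Add2=8; stall  regs: r0:1,r1:7,r2:Mul2,r3:-7,r4:8
  c12: CDB Mul1=7; issue MUL r0<-Mul1  regs: r0:Mul1,r1:7,r2:Mul2,r3:-7,r4:8
  c13: issue SUB r0<-Add1  regs: r0:Add1,r1:7,r2:Mul2,r3:-7,r4:8
  c14: issue ADD r1<-Add2  regs: r0:Add1,r1:Add2,r2:Mul2,r3:-7,r4:8
  c15: -  regs: r0:Add1,r1:Add2,r2:Mul2,r3:-7,r4:8
  c16: CDB Mul1=-7  regs: r0:Add1,r1:Add2,r2:Mul2,r3:-7,r4:8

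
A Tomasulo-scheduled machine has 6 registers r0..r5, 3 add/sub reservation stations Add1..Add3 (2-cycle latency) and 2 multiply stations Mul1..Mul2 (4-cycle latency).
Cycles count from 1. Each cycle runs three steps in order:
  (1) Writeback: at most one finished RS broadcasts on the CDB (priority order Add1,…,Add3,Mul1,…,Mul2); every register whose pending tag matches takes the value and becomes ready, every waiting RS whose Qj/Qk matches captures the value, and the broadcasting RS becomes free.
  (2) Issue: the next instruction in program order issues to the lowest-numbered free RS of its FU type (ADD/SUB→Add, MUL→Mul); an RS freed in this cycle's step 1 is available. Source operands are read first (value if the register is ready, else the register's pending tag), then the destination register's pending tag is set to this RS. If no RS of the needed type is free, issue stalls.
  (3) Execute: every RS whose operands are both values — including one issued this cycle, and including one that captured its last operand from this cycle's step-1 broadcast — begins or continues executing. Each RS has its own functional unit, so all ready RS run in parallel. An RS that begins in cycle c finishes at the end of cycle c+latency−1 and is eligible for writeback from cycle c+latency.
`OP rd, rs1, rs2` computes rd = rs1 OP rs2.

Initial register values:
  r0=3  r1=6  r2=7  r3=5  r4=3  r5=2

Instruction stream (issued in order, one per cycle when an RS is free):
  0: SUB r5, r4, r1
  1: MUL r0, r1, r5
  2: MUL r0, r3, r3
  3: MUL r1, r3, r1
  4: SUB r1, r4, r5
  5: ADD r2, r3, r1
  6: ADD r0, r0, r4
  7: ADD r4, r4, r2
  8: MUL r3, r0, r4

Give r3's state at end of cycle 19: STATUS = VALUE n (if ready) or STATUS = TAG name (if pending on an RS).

  c1: issue SUB r5<-Add1  regs: r0:3,r1:6,r2:7,r3:5,r4:3,r5:Add1
  c2: issue MUL r0<-Mul1  regs: r0:Mul1,r1:6,r2:7,r3:5,r4:3,r5:Add1
  c3: CDB Add1=-3; issue MUL r0<-Mul2  regs: r0:Mul2,r1:6,r2:7,r3:5,r4:3,r5:-3
  c4: stall  regs: r0:Mul2,r1:6,r2:7,r3:5,r4:3,r5:-3
  c5: stall  regs: r0:Mul2,r1:6,r2:7,r3:5,r4:3,r5:-3
  c6: stall  regs: r0:Mul2,r1:6,r2:7,r3:5,r4:3,r5:-3
  c7: CDB Mul1=-18; issue MUL r1<-Mul1  regs: r0:Mul2,r1:Mul1,r2:7,r3:5,r4:3,r5:-3
  c8: CDB Mul2=25; issue SUB r1<-Add1  regs: r0:25,r1:Add1,r2:7,r3:5,r4:3,r5:-3
  c9: issue ADD r2<-Add2  regs: r0:25,r1:Add1,r2:Add2,r3:5,r4:3,r5:-3
  c10: CDB Add1=6; issue ADD r0<-Add1  regs: r0:Add1,r1:6,r2:Add2,r3:5,r4:3,r5:-3
  c11: CDB Mul1=30; issue ADD r4<-Add3  regs: r0:Add1,r1:6,r2:Add2,r3:5,r4:Add3,r5:-3
  c12: CDB Add1=28; issue MUL r3<-Mul1  regs: r0:28,r1:6,r2:Add2,r3:Mul1,r4:Add3,r5:-3
  c13: CDB Add2=11  regs: r0:28,r1:6,r2:11,r3:Mul1,r4:Add3,r5:-3
  c14: -  regs: r0:28,r1:6,r2:11,r3:Mul1,r4:Add3,r5:-3
  c15: CDB Add3=14  regs: r0:28,r1:6,r2:11,r3:Mul1,r4:14,r5:-3
  c16: -  regs: r0:28,r1:6,r2:11,r3:Mul1,r4:14,r5:-3
  c17: -  regs: r0:28,r1:6,r2:11,r3:Mul1,r4:14,r5:-3
  c18: -  regs: r0:28,r1:6,r2:11,r3:Mul1,r4:14,r5:-3
  c19: CDB Mul1=392  regs: r0:28,r1:6,r2:11,r3:392,r4:14,r5:-3

STATUS = VALUE 392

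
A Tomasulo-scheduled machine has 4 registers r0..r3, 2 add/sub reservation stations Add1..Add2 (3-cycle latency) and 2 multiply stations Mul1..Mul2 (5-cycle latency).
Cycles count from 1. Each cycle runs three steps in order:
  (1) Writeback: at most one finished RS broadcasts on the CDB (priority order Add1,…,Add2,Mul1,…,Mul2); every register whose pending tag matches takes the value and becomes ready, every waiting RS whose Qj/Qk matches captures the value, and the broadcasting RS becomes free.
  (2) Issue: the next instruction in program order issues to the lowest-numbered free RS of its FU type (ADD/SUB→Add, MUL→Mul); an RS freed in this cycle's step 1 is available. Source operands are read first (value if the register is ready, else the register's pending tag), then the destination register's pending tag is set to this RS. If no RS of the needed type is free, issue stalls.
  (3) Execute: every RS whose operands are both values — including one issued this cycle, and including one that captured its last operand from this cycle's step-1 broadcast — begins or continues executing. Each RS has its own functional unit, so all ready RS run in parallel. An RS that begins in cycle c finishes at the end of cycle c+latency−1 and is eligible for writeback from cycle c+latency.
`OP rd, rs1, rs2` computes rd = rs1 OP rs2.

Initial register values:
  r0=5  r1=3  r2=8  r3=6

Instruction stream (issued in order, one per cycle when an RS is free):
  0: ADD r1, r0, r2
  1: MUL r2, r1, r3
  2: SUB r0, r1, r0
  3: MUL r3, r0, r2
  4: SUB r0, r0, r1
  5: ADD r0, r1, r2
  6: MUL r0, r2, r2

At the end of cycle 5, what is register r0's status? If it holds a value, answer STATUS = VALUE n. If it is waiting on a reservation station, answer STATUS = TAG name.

STATUS = TAG Add1

  c1: issue ADD r1<-Add1  regs: r0:5,r1:Add1,r2:8,r3:6
  c2: issue MUL r2<-Mul1  regs: r0:5,r1:Add1,r2:Mul1,r3:6
  c3: issue SUB r0<-Add2  regs: r0:Add2,r1:Add1,r2:Mul1,r3:6
  c4: CDB Add1=13; issue MUL r3<-Mul2  regs: r0:Add2,r1:13,r2:Mul1,r3:Mul2
  c5: issue SUB r0<-Add1  regs: r0:Add1,r1:13,r2:Mul1,r3:Mul2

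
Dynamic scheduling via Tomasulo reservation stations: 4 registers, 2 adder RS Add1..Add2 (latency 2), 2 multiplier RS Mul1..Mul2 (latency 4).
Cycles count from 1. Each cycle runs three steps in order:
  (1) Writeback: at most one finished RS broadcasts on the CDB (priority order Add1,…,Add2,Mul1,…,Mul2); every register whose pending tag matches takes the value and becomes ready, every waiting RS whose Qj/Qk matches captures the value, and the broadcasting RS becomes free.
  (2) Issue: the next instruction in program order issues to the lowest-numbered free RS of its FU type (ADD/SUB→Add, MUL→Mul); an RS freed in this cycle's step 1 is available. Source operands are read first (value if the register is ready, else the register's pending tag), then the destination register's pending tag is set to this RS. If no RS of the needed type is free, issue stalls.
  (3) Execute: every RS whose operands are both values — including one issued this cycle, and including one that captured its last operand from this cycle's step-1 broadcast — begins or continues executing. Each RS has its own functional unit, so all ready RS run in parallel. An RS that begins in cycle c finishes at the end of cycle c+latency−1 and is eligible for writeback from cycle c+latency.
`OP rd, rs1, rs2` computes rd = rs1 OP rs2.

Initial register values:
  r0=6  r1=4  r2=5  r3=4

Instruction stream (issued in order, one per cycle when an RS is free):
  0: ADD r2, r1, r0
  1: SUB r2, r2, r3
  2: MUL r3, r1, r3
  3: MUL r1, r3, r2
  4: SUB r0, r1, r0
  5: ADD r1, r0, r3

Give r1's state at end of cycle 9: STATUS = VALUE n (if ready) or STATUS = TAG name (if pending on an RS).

STATUS = TAG Add2

cycle 1: issue ADD r2<-Add1 // r0:6,r1:4,r2:Add1,r3:4
cycle 2: issue SUB r2<-Add2 // r0:6,r1:4,r2:Add2,r3:4
cycle 3: CDB Add1=10; issue MUL r3<-Mul1 // r0:6,r1:4,r2:Add2,r3:Mul1
cycle 4: issue MUL r1<-Mul2 // r0:6,r1:Mul2,r2:Add2,r3:Mul1
cycle 5: CDB Add2=6; issue SUB r0<-Add1 // r0:Add1,r1:Mul2,r2:6,r3:Mul1
cycle 6: issue ADD r1<-Add2 // r0:Add1,r1:Add2,r2:6,r3:Mul1
cycle 7: CDB Mul1=16 // r0:Add1,r1:Add2,r2:6,r3:16
cycle 8: - // r0:Add1,r1:Add2,r2:6,r3:16
cycle 9: - // r0:Add1,r1:Add2,r2:6,r3:16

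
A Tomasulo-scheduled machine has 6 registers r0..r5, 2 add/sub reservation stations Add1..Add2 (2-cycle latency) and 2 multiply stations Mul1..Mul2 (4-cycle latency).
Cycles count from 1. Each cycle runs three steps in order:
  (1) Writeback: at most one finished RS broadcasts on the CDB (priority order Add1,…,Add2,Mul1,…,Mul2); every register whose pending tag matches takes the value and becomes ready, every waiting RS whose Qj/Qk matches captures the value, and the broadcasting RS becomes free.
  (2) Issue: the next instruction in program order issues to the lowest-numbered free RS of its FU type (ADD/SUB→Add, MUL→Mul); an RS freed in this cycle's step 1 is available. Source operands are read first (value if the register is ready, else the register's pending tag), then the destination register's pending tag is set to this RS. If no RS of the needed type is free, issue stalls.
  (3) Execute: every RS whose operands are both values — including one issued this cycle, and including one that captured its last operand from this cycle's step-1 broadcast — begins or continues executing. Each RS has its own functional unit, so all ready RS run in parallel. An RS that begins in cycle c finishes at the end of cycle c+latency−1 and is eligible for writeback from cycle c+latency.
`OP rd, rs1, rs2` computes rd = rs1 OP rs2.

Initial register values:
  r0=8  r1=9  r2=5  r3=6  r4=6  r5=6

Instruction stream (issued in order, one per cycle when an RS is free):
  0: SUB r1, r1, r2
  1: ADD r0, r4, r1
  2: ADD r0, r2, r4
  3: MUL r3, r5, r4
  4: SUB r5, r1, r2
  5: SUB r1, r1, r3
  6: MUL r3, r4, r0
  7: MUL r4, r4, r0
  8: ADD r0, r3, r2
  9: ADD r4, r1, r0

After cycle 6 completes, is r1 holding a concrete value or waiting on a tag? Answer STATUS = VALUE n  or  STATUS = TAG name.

STATUS = TAG Add2

c1: issue SUB r1<-Add1 | r0:8,r1:Add1,r2:5,r3:6,r4:6,r5:6
c2: issue ADD r0<-Add2 | r0:Add2,r1:Add1,r2:5,r3:6,r4:6,r5:6
c3: CDB Add1=4; issue ADD r0<-Add1 | r0:Add1,r1:4,r2:5,r3:6,r4:6,r5:6
c4: issue MUL r3<-Mul1 | r0:Add1,r1:4,r2:5,r3:Mul1,r4:6,r5:6
c5: CDB Add1=11; issue SUB r5<-Add1 | r0:11,r1:4,r2:5,r3:Mul1,r4:6,r5:Add1
c6: CDB Add2=10; issue SUB r1<-Add2 | r0:11,r1:Add2,r2:5,r3:Mul1,r4:6,r5:Add1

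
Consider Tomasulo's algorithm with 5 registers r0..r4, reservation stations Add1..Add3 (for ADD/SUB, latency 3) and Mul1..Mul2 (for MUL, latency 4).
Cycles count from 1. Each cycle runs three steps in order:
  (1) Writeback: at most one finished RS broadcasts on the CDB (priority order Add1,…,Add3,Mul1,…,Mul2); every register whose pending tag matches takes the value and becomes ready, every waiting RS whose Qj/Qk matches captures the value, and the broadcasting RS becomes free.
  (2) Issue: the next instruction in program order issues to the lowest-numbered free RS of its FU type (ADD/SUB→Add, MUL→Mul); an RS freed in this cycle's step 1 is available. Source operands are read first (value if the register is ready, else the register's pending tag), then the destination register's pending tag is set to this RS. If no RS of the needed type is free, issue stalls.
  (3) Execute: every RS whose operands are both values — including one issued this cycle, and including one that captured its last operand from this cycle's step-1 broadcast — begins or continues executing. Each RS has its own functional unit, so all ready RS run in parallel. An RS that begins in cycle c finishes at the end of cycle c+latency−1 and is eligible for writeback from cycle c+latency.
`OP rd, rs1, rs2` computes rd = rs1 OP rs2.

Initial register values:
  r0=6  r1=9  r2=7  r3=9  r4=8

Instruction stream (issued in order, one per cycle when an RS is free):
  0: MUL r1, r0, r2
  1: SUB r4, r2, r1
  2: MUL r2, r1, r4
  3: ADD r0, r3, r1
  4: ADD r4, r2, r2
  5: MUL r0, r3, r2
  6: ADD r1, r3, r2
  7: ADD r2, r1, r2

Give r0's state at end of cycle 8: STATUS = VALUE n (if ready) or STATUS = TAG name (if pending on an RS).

cycle 1: issue MUL r1<-Mul1 // r0:6,r1:Mul1,r2:7,r3:9,r4:8
cycle 2: issue SUB r4<-Add1 // r0:6,r1:Mul1,r2:7,r3:9,r4:Add1
cycle 3: issue MUL r2<-Mul2 // r0:6,r1:Mul1,r2:Mul2,r3:9,r4:Add1
cycle 4: issue ADD r0<-Add2 // r0:Add2,r1:Mul1,r2:Mul2,r3:9,r4:Add1
cycle 5: CDB Mul1=42; issue ADD r4<-Add3 // r0:Add2,r1:42,r2:Mul2,r3:9,r4:Add3
cycle 6: issue MUL r0<-Mul1 // r0:Mul1,r1:42,r2:Mul2,r3:9,r4:Add3
cycle 7: stall // r0:Mul1,r1:42,r2:Mul2,r3:9,r4:Add3
cycle 8: CDB Add1=-35; issue ADD r1<-Add1 // r0:Mul1,r1:Add1,r2:Mul2,r3:9,r4:Add3

STATUS = TAG Mul1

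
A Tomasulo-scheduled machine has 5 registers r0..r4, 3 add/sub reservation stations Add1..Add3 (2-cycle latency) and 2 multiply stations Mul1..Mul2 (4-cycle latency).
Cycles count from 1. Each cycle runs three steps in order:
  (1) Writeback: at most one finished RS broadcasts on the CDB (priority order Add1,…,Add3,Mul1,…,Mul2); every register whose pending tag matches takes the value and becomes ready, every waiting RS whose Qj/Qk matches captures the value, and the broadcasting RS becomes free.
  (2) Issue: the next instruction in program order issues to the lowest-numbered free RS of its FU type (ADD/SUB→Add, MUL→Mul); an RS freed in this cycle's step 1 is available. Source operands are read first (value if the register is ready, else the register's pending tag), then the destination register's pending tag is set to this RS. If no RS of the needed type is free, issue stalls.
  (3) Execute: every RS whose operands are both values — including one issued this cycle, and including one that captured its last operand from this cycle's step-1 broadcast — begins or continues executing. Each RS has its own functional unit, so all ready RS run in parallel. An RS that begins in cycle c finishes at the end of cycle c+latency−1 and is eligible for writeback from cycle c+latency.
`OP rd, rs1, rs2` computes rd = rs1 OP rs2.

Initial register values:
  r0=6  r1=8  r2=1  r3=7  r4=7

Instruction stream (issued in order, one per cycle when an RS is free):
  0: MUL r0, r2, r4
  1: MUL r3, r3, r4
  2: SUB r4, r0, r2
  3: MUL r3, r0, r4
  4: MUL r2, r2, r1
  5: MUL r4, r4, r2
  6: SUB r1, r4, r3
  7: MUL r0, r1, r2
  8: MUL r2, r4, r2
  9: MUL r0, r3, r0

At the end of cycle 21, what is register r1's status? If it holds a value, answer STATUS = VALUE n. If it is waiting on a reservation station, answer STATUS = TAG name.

cycle 1: issue MUL r0<-Mul1 // r0:Mul1,r1:8,r2:1,r3:7,r4:7
cycle 2: issue MUL r3<-Mul2 // r0:Mul1,r1:8,r2:1,r3:Mul2,r4:7
cycle 3: issue SUB r4<-Add1 // r0:Mul1,r1:8,r2:1,r3:Mul2,r4:Add1
cycle 4: stall // r0:Mul1,r1:8,r2:1,r3:Mul2,r4:Add1
cycle 5: CDB Mul1=7; issue MUL r3<-Mul1 // r0:7,r1:8,r2:1,r3:Mul1,r4:Add1
cycle 6: CDB Mul2=49; issue MUL r2<-Mul2 // r0:7,r1:8,r2:Mul2,r3:Mul1,r4:Add1
cycle 7: CDB Add1=6; stall // r0:7,r1:8,r2:Mul2,r3:Mul1,r4:6
cycle 8: stall // r0:7,r1:8,r2:Mul2,r3:Mul1,r4:6
cycle 9: stall // r0:7,r1:8,r2:Mul2,r3:Mul1,r4:6
cycle 10: CDB Mul2=8; issue MUL r4<-Mul2 // r0:7,r1:8,r2:8,r3:Mul1,r4:Mul2
cycle 11: CDB Mul1=42; issue SUB r1<-Add1 // r0:7,r1:Add1,r2:8,r3:42,r4:Mul2
cycle 12: issue MUL r0<-Mul1 // r0:Mul1,r1:Add1,r2:8,r3:42,r4:Mul2
cycle 13: stall // r0:Mul1,r1:Add1,r2:8,r3:42,r4:Mul2
cycle 14: CDB Mul2=48; issue MUL r2<-Mul2 // r0:Mul1,r1:Add1,r2:Mul2,r3:42,r4:48
cycle 15: stall // r0:Mul1,r1:Add1,r2:Mul2,r3:42,r4:48
cycle 16: CDB Add1=6; stall // r0:Mul1,r1:6,r2:Mul2,r3:42,r4:48
cycle 17: stall // r0:Mul1,r1:6,r2:Mul2,r3:42,r4:48
cycle 18: CDB Mul2=384; issue MUL r0<-Mul2 // r0:Mul2,r1:6,r2:384,r3:42,r4:48
cycle 19: - // r0:Mul2,r1:6,r2:384,r3:42,r4:48
cycle 20: CDB Mul1=48 // r0:Mul2,r1:6,r2:384,r3:42,r4:48
cycle 21: - // r0:Mul2,r1:6,r2:384,r3:42,r4:48

STATUS = VALUE 6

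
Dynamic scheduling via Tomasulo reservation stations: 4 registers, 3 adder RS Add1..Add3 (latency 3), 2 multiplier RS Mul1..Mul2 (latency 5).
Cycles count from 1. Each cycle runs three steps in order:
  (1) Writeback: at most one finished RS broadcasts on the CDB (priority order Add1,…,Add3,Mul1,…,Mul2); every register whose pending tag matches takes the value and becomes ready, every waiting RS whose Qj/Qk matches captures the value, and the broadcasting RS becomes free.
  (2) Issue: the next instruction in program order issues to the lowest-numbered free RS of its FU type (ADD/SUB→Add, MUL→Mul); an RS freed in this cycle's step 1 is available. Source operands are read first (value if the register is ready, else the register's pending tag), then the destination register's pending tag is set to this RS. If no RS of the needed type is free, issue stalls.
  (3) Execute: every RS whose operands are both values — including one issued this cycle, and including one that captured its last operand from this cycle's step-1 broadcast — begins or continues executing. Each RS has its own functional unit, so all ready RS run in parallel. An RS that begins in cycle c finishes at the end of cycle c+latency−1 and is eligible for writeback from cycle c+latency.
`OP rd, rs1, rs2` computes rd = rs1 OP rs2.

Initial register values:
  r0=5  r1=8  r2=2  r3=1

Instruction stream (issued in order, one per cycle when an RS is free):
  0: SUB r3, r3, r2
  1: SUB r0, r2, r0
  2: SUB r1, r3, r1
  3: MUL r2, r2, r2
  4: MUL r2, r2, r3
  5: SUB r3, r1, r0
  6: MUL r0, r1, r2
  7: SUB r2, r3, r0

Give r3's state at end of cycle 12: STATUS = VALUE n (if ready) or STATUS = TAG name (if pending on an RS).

cycle 1: issue SUB r3<-Add1 // r0:5,r1:8,r2:2,r3:Add1
cycle 2: issue SUB r0<-Add2 // r0:Add2,r1:8,r2:2,r3:Add1
cycle 3: issue SUB r1<-Add3 // r0:Add2,r1:Add3,r2:2,r3:Add1
cycle 4: CDB Add1=-1; issue MUL r2<-Mul1 // r0:Add2,r1:Add3,r2:Mul1,r3:-1
cycle 5: CDB Add2=-3; issue MUL r2<-Mul2 // r0:-3,r1:Add3,r2:Mul2,r3:-1
cycle 6: issue SUB r3<-Add1 // r0:-3,r1:Add3,r2:Mul2,r3:Add1
cycle 7: CDB Add3=-9; stall // r0:-3,r1:-9,r2:Mul2,r3:Add1
cycle 8: stall // r0:-3,r1:-9,r2:Mul2,r3:Add1
cycle 9: CDB Mul1=4; issue MUL r0<-Mul1 // r0:Mul1,r1:-9,r2:Mul2,r3:Add1
cycle 10: CDB Add1=-6; issue SUB r2<-Add1 // r0:Mul1,r1:-9,r2:Add1,r3:-6
cycle 11: - // r0:Mul1,r1:-9,r2:Add1,r3:-6
cycle 12: - // r0:Mul1,r1:-9,r2:Add1,r3:-6

STATUS = VALUE -6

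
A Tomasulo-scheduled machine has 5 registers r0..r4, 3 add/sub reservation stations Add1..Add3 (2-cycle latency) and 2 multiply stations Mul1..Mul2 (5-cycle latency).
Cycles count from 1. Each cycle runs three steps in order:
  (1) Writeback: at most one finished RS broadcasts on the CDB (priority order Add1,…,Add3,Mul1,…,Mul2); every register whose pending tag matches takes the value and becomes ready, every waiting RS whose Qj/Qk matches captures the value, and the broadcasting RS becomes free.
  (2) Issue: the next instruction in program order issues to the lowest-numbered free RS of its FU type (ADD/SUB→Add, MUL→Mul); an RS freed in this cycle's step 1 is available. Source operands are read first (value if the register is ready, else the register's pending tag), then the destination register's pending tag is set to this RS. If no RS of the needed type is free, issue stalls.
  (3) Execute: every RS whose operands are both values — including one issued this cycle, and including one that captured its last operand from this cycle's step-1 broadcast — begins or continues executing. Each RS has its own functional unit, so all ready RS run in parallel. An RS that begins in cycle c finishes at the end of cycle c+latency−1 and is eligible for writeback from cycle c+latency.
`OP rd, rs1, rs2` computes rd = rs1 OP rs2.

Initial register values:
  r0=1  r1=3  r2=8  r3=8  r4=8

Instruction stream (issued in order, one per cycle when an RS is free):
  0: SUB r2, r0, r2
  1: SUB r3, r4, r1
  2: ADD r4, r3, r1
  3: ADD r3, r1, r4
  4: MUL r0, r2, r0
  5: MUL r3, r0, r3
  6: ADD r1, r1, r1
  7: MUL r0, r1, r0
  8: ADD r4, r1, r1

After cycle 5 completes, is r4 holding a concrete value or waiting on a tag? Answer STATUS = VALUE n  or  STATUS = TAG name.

STATUS = TAG Add1

  c1: issue SUB r2<-Add1  regs: r0:1,r1:3,r2:Add1,r3:8,r4:8
  c2: issue SUB r3<-Add2  regs: r0:1,r1:3,r2:Add1,r3:Add2,r4:8
  c3: CDB Add1=-7; issue ADD r4<-Add1  regs: r0:1,r1:3,r2:-7,r3:Add2,r4:Add1
  c4: CDB Add2=5; issue ADD r3<-Add2  regs: r0:1,r1:3,r2:-7,r3:Add2,r4:Add1
  c5: issue MUL r0<-Mul1  regs: r0:Mul1,r1:3,r2:-7,r3:Add2,r4:Add1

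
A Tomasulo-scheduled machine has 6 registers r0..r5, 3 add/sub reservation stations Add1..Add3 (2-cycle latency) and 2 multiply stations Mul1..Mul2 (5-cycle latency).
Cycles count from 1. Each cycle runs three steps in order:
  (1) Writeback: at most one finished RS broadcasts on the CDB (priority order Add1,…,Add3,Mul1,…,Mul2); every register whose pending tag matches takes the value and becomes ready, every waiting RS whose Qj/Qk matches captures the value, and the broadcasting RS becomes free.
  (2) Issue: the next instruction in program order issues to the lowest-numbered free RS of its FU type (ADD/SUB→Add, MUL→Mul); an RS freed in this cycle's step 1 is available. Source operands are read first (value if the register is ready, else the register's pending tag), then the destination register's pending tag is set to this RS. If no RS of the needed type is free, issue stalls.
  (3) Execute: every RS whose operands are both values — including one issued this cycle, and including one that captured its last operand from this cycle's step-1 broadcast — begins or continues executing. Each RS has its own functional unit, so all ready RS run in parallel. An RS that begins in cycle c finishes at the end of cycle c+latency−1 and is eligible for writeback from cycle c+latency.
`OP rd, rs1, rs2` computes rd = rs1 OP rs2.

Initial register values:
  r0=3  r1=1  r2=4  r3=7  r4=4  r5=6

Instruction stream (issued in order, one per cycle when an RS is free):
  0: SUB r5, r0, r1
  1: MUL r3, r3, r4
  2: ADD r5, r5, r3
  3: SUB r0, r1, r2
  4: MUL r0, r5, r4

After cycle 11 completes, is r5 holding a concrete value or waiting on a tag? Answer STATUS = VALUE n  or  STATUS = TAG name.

STATUS = VALUE 30

c1: issue SUB r5<-Add1 | r0:3,r1:1,r2:4,r3:7,r4:4,r5:Add1
c2: issue MUL r3<-Mul1 | r0:3,r1:1,r2:4,r3:Mul1,r4:4,r5:Add1
c3: CDB Add1=2; issue ADD r5<-Add1 | r0:3,r1:1,r2:4,r3:Mul1,r4:4,r5:Add1
c4: issue SUB r0<-Add2 | r0:Add2,r1:1,r2:4,r3:Mul1,r4:4,r5:Add1
c5: issue MUL r0<-Mul2 | r0:Mul2,r1:1,r2:4,r3:Mul1,r4:4,r5:Add1
c6: CDB Add2=-3 | r0:Mul2,r1:1,r2:4,r3:Mul1,r4:4,r5:Add1
c7: CDB Mul1=28 | r0:Mul2,r1:1,r2:4,r3:28,r4:4,r5:Add1
c8: - | r0:Mul2,r1:1,r2:4,r3:28,r4:4,r5:Add1
c9: CDB Add1=30 | r0:Mul2,r1:1,r2:4,r3:28,r4:4,r5:30
c10: - | r0:Mul2,r1:1,r2:4,r3:28,r4:4,r5:30
c11: - | r0:Mul2,r1:1,r2:4,r3:28,r4:4,r5:30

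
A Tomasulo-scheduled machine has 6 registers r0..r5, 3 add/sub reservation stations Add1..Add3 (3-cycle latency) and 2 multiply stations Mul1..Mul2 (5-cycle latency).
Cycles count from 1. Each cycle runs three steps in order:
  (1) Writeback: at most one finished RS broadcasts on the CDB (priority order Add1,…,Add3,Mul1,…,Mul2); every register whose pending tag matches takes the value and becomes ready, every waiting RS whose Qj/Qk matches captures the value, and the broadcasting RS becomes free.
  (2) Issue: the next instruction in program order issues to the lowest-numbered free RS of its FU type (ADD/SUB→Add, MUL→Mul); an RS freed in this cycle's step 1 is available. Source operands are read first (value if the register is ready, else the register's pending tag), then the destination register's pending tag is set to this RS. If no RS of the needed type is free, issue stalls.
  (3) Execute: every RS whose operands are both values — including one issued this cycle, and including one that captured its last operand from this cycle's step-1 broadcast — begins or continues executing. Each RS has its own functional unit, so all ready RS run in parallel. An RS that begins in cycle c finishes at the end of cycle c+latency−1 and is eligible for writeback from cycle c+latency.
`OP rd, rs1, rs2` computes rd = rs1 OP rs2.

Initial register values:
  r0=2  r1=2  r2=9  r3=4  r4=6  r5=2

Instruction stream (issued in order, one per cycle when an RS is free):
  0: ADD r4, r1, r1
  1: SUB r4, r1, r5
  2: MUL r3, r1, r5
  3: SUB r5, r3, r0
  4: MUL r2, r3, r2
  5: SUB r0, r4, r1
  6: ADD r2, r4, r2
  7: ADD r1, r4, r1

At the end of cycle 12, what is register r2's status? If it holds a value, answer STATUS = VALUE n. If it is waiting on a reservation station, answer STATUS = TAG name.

  c1: issue ADD r4<-Add1  regs: r0:2,r1:2,r2:9,r3:4,r4:Add1,r5:2
  c2: issue SUB r4<-Add2  regs: r0:2,r1:2,r2:9,r3:4,r4:Add2,r5:2
  c3: issue MUL r3<-Mul1  regs: r0:2,r1:2,r2:9,r3:Mul1,r4:Add2,r5:2
  c4: CDB Add1=4; issue SUB r5<-Add1  regs: r0:2,r1:2,r2:9,r3:Mul1,r4:Add2,r5:Add1
  c5: CDB Add2=0; issue MUL r2<-Mul2  regs: r0:2,r1:2,r2:Mul2,r3:Mul1,r4:0,r5:Add1
  c6: issue SUB r0<-Add2  regs: r0:Add2,r1:2,r2:Mul2,r3:Mul1,r4:0,r5:Add1
  c7: issue ADD r2<-Add3  regs: r0:Add2,r1:2,r2:Add3,r3:Mul1,r4:0,r5:Add1
  c8: CDB Mul1=4; stall  regs: r0:Add2,r1:2,r2:Add3,r3:4,r4:0,r5:Add1
  c9: CDB Add2=-2; issue ADD r1<-Add2  regs: r0:-2,r1:Add2,r2:Add3,r3:4,r4:0,r5:Add1
  c10: -  regs: r0:-2,r1:Add2,r2:Add3,r3:4,r4:0,r5:Add1
  c11: CDB Add1=2  regs: r0:-2,r1:Add2,r2:Add3,r3:4,r4:0,r5:2
  c12: CDB Add2=2  regs: r0:-2,r1:2,r2:Add3,r3:4,r4:0,r5:2

STATUS = TAG Add3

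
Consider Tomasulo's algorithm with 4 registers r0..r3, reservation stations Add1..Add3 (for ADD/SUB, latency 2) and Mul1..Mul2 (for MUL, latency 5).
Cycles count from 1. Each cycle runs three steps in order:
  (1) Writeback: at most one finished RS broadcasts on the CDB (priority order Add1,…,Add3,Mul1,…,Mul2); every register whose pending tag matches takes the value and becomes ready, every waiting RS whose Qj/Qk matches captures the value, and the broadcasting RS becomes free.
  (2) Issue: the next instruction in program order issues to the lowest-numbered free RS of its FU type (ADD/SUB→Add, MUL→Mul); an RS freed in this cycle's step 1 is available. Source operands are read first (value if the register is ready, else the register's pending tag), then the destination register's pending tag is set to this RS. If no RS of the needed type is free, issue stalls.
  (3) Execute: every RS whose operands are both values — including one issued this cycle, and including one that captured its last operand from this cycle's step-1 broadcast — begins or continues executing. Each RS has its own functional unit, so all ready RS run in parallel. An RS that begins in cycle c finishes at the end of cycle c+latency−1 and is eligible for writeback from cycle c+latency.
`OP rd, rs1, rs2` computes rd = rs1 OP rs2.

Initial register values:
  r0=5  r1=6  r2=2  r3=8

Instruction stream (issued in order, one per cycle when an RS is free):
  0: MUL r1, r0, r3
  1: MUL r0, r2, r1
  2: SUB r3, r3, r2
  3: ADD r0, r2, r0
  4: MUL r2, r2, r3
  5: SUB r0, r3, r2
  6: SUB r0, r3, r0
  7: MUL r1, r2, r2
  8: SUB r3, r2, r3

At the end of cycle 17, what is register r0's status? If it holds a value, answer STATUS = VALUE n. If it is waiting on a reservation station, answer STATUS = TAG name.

  c1: issue MUL r1<-Mul1  regs: r0:5,r1:Mul1,r2:2,r3:8
  c2: issue MUL r0<-Mul2  regs: r0:Mul2,r1:Mul1,r2:2,r3:8
  c3: issue SUB r3<-Add1  regs: r0:Mul2,r1:Mul1,r2:2,r3:Add1
  c4: issue ADD r0<-Add2  regs: r0:Add2,r1:Mul1,r2:2,r3:Add1
  c5: CDB Add1=6; stall  regs: r0:Add2,r1:Mul1,r2:2,r3:6
  c6: CDB Mul1=40; issue MUL r2<-Mul1  regs: r0:Add2,r1:40,r2:Mul1,r3:6
  c7: issue SUB r0<-Add1  regs: r0:Add1,r1:40,r2:Mul1,r3:6
  c8: issue SUB r0<-Add3  regs: r0:Add3,r1:40,r2:Mul1,r3:6
  c9: stall  regs: r0:Add3,r1:40,r2:Mul1,r3:6
  c10: stall  regs: r0:Add3,r1:40,r2:Mul1,r3:6
  c11: CDB Mul1=12; issue MUL r1<-Mul1  regs: r0:Add3,r1:Mul1,r2:12,r3:6
  c12: CDB Mul2=80; stall  regs: r0:Add3,r1:Mul1,r2:12,r3:6
  c13: CDB Add1=-6; issue SUB r3<-Add1  regs: r0:Add3,r1:Mul1,r2:12,r3:Add1
  c14: CDB Add2=82  regs: r0:Add3,r1:Mul1,r2:12,r3:Add1
  c15: CDB Add1=6  regs: r0:Add3,r1:Mul1,r2:12,r3:6
  c16: CDB Add3=12  regs: r0:12,r1:Mul1,r2:12,r3:6
  c17: CDB Mul1=144  regs: r0:12,r1:144,r2:12,r3:6

STATUS = VALUE 12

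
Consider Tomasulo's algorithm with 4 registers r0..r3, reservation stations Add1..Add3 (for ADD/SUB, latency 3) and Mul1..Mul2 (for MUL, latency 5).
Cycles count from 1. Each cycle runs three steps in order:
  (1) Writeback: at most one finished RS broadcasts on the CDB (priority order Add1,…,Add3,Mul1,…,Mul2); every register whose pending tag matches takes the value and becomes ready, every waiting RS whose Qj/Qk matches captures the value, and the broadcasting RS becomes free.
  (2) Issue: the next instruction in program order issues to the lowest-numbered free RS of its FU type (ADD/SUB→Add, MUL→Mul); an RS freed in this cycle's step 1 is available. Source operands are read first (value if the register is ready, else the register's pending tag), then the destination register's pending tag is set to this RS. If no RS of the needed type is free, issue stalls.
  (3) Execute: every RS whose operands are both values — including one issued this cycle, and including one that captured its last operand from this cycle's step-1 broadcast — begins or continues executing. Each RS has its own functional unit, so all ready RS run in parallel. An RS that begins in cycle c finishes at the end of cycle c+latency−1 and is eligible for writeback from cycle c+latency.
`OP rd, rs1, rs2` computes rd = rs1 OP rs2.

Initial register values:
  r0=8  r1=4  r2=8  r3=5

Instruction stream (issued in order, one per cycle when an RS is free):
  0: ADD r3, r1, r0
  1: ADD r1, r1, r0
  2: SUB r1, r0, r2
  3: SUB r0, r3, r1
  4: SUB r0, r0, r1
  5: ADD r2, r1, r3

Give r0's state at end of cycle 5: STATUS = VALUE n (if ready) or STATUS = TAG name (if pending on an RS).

STATUS = TAG Add2

  c1: issue ADD r3<-Add1  regs: r0:8,r1:4,r2:8,r3:Add1
  c2: issue ADD r1<-Add2  regs: r0:8,r1:Add2,r2:8,r3:Add1
  c3: issue SUB r1<-Add3  regs: r0:8,r1:Add3,r2:8,r3:Add1
  c4: CDB Add1=12; issue SUB r0<-Add1  regs: r0:Add1,r1:Add3,r2:8,r3:12
  c5: CDB Add2=12; issue SUB r0<-Add2  regs: r0:Add2,r1:Add3,r2:8,r3:12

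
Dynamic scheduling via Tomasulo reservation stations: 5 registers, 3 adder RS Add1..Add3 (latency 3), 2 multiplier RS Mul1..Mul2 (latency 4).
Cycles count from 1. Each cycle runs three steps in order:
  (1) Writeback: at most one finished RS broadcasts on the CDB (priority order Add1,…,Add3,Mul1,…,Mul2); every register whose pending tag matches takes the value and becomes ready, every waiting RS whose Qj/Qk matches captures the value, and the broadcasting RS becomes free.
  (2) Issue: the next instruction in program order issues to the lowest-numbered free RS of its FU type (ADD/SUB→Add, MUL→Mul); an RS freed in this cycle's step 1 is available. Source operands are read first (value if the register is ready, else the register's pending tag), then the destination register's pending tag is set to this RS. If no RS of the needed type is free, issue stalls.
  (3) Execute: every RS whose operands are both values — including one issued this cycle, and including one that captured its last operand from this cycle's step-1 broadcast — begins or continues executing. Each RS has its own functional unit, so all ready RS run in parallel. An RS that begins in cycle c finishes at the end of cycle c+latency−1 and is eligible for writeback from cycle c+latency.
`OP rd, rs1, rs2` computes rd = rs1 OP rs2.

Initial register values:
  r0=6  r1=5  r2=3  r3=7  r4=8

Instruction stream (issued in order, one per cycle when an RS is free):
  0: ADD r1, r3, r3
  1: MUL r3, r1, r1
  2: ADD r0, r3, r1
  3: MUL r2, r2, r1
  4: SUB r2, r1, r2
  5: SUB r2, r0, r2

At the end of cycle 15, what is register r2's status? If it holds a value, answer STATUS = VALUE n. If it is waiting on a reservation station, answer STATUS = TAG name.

  c1: issue ADD r1<-Add1  regs: r0:6,r1:Add1,r2:3,r3:7,r4:8
  c2: issue MUL r3<-Mul1  regs: r0:6,r1:Add1,r2:3,r3:Mul1,r4:8
  c3: issue ADD r0<-Add2  regs: r0:Add2,r1:Add1,r2:3,r3:Mul1,r4:8
  c4: CDB Add1=14; issue MUL r2<-Mul2  regs: r0:Add2,r1:14,r2:Mul2,r3:Mul1,r4:8
  c5: issue SUB r2<-Add1  regs: r0:Add2,r1:14,r2:Add1,r3:Mul1,r4:8
  c6: issue SUB r2<-Add3  regs: r0:Add2,r1:14,r2:Add3,r3:Mul1,r4:8
  c7: -  regs: r0:Add2,r1:14,r2:Add3,r3:Mul1,r4:8
  c8: CDB Mul1=196  regs: r0:Add2,r1:14,r2:Add3,r3:196,r4:8
  c9: CDB Mul2=42  regs: r0:Add2,r1:14,r2:Add3,r3:196,r4:8
  c10: -  regs: r0:Add2,r1:14,r2:Add3,r3:196,r4:8
  c11: CDB Add2=210  regs: r0:210,r1:14,r2:Add3,r3:196,r4:8
  c12: CDB Add1=-28  regs: r0:210,r1:14,r2:Add3,r3:196,r4:8
  c13: -  regs: r0:210,r1:14,r2:Add3,r3:196,r4:8
  c14: -  regs: r0:210,r1:14,r2:Add3,r3:196,r4:8
  c15: CDB Add3=238  regs: r0:210,r1:14,r2:238,r3:196,r4:8

STATUS = VALUE 238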